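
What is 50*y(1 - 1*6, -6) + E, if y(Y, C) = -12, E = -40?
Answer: -640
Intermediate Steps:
50*y(1 - 1*6, -6) + E = 50*(-12) - 40 = -600 - 40 = -640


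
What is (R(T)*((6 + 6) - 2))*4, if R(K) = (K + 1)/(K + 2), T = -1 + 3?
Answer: 30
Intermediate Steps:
T = 2
R(K) = (1 + K)/(2 + K)
(R(T)*((6 + 6) - 2))*4 = (((1 + 2)/(2 + 2))*((6 + 6) - 2))*4 = ((3/4)*(12 - 2))*4 = (((¼)*3)*10)*4 = ((¾)*10)*4 = (15/2)*4 = 30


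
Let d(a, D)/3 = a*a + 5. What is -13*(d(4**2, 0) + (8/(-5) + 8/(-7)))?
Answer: -355017/35 ≈ -10143.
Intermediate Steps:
d(a, D) = 15 + 3*a**2 (d(a, D) = 3*(a*a + 5) = 3*(a**2 + 5) = 3*(5 + a**2) = 15 + 3*a**2)
-13*(d(4**2, 0) + (8/(-5) + 8/(-7))) = -13*((15 + 3*(4**2)**2) + (8/(-5) + 8/(-7))) = -13*((15 + 3*16**2) + (8*(-1/5) + 8*(-1/7))) = -13*((15 + 3*256) + (-8/5 - 8/7)) = -13*((15 + 768) - 96/35) = -13*(783 - 96/35) = -13*27309/35 = -355017/35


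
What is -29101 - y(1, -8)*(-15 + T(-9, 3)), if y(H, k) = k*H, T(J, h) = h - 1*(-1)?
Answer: -29189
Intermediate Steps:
T(J, h) = 1 + h (T(J, h) = h + 1 = 1 + h)
y(H, k) = H*k
-29101 - y(1, -8)*(-15 + T(-9, 3)) = -29101 - 1*(-8)*(-15 + (1 + 3)) = -29101 - (-8)*(-15 + 4) = -29101 - (-8)*(-11) = -29101 - 1*88 = -29101 - 88 = -29189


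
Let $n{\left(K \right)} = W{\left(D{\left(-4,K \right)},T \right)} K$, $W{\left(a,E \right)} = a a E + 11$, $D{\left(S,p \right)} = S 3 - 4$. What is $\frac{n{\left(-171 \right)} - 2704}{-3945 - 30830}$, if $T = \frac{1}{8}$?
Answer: $\frac{10057}{34775} \approx 0.2892$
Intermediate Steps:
$D{\left(S,p \right)} = -4 + 3 S$ ($D{\left(S,p \right)} = 3 S - 4 = -4 + 3 S$)
$T = \frac{1}{8} \approx 0.125$
$W{\left(a,E \right)} = 11 + E a^{2}$ ($W{\left(a,E \right)} = a^{2} E + 11 = E a^{2} + 11 = 11 + E a^{2}$)
$n{\left(K \right)} = 43 K$ ($n{\left(K \right)} = \left(11 + \frac{\left(-4 + 3 \left(-4\right)\right)^{2}}{8}\right) K = \left(11 + \frac{\left(-4 - 12\right)^{2}}{8}\right) K = \left(11 + \frac{\left(-16\right)^{2}}{8}\right) K = \left(11 + \frac{1}{8} \cdot 256\right) K = \left(11 + 32\right) K = 43 K$)
$\frac{n{\left(-171 \right)} - 2704}{-3945 - 30830} = \frac{43 \left(-171\right) - 2704}{-3945 - 30830} = \frac{-7353 - 2704}{-34775} = \left(-10057\right) \left(- \frac{1}{34775}\right) = \frac{10057}{34775}$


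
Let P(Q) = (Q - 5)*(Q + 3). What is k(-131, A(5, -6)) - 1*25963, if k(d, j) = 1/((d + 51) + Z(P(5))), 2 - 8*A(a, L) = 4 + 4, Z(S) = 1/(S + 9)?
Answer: -18667406/719 ≈ -25963.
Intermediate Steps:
P(Q) = (-5 + Q)*(3 + Q)
Z(S) = 1/(9 + S)
A(a, L) = -3/4 (A(a, L) = 1/4 - (4 + 4)/8 = 1/4 - 1/8*8 = 1/4 - 1 = -3/4)
k(d, j) = 1/(460/9 + d) (k(d, j) = 1/((d + 51) + 1/(9 + (-15 + 5**2 - 2*5))) = 1/((51 + d) + 1/(9 + (-15 + 25 - 10))) = 1/((51 + d) + 1/(9 + 0)) = 1/((51 + d) + 1/9) = 1/(460/9 + d))
k(-131, A(5, -6)) - 1*25963 = 9/(460 + 9*(-131)) - 1*25963 = 9/(460 - 1179) - 25963 = 9/(-719) - 25963 = 9*(-1/719) - 25963 = -9/719 - 25963 = -18667406/719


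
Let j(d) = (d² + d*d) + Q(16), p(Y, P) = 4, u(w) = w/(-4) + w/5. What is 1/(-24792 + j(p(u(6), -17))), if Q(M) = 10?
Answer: -1/24750 ≈ -4.0404e-5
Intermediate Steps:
u(w) = -w/20 (u(w) = w*(-¼) + w*(⅕) = -w/4 + w/5 = -w/20)
j(d) = 10 + 2*d² (j(d) = (d² + d*d) + 10 = (d² + d²) + 10 = 2*d² + 10 = 10 + 2*d²)
1/(-24792 + j(p(u(6), -17))) = 1/(-24792 + (10 + 2*4²)) = 1/(-24792 + (10 + 2*16)) = 1/(-24792 + (10 + 32)) = 1/(-24792 + 42) = 1/(-24750) = -1/24750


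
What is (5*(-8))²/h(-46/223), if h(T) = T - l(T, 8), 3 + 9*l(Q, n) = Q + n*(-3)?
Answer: 3211200/5653 ≈ 568.05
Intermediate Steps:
l(Q, n) = -⅓ - n/3 + Q/9 (l(Q, n) = -⅓ + (Q + n*(-3))/9 = -⅓ + (Q - 3*n)/9 = -⅓ + (-n/3 + Q/9) = -⅓ - n/3 + Q/9)
h(T) = 3 + 8*T/9 (h(T) = T - (-⅓ - ⅓*8 + T/9) = T - (-⅓ - 8/3 + T/9) = T - (-3 + T/9) = T + (3 - T/9) = 3 + 8*T/9)
(5*(-8))²/h(-46/223) = (5*(-8))²/(3 + 8*(-46/223)/9) = (-40)²/(3 + 8*(-46*1/223)/9) = 1600/(3 + (8/9)*(-46/223)) = 1600/(3 - 368/2007) = 1600/(5653/2007) = 1600*(2007/5653) = 3211200/5653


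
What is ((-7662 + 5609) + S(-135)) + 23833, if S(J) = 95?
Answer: 21875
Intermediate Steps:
((-7662 + 5609) + S(-135)) + 23833 = ((-7662 + 5609) + 95) + 23833 = (-2053 + 95) + 23833 = -1958 + 23833 = 21875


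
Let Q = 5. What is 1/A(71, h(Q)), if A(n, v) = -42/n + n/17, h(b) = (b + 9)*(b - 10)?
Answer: 1207/4327 ≈ 0.27895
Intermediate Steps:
h(b) = (-10 + b)*(9 + b) (h(b) = (9 + b)*(-10 + b) = (-10 + b)*(9 + b))
A(n, v) = -42/n + n/17 (A(n, v) = -42/n + n*(1/17) = -42/n + n/17)
1/A(71, h(Q)) = 1/(-42/71 + (1/17)*71) = 1/(-42*1/71 + 71/17) = 1/(-42/71 + 71/17) = 1/(4327/1207) = 1207/4327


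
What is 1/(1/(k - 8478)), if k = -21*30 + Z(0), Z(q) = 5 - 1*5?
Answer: -9108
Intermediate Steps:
Z(q) = 0 (Z(q) = 5 - 5 = 0)
k = -630 (k = -21*30 + 0 = -630 + 0 = -630)
1/(1/(k - 8478)) = 1/(1/(-630 - 8478)) = 1/(1/(-9108)) = 1/(-1/9108) = -9108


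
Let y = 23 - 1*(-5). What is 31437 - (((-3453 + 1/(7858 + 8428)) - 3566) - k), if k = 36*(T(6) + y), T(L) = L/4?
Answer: 643590147/16286 ≈ 39518.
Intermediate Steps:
T(L) = L/4 (T(L) = L*(1/4) = L/4)
y = 28 (y = 23 + 5 = 28)
k = 1062 (k = 36*((1/4)*6 + 28) = 36*(3/2 + 28) = 36*(59/2) = 1062)
31437 - (((-3453 + 1/(7858 + 8428)) - 3566) - k) = 31437 - (((-3453 + 1/(7858 + 8428)) - 3566) - 1*1062) = 31437 - (((-3453 + 1/16286) - 3566) - 1062) = 31437 - ((-56235557/16286 - 3566) - 1062) = 31437 - (-114311433/16286 - 1062) = 31437 - 1*(-131607165/16286) = 31437 + 131607165/16286 = 643590147/16286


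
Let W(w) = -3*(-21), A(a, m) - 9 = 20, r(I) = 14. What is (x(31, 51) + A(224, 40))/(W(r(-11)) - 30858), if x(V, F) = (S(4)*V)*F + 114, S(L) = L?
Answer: -6467/30795 ≈ -0.21000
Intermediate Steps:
x(V, F) = 114 + 4*F*V (x(V, F) = (4*V)*F + 114 = 4*F*V + 114 = 114 + 4*F*V)
A(a, m) = 29 (A(a, m) = 9 + 20 = 29)
W(w) = 63
(x(31, 51) + A(224, 40))/(W(r(-11)) - 30858) = ((114 + 4*51*31) + 29)/(63 - 30858) = ((114 + 6324) + 29)/(-30795) = (6438 + 29)*(-1/30795) = 6467*(-1/30795) = -6467/30795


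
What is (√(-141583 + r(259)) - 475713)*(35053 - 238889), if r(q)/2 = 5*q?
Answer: 96967435068 - 203836*I*√138993 ≈ 9.6967e+10 - 7.5994e+7*I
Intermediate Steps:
r(q) = 10*q (r(q) = 2*(5*q) = 10*q)
(√(-141583 + r(259)) - 475713)*(35053 - 238889) = (√(-141583 + 10*259) - 475713)*(35053 - 238889) = (√(-141583 + 2590) - 475713)*(-203836) = (√(-138993) - 475713)*(-203836) = (I*√138993 - 475713)*(-203836) = (-475713 + I*√138993)*(-203836) = 96967435068 - 203836*I*√138993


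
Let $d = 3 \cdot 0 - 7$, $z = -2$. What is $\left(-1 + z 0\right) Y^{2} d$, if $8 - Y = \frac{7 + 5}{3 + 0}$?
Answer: $112$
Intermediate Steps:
$Y = 4$ ($Y = 8 - \frac{7 + 5}{3 + 0} = 8 - \frac{12}{3} = 8 - 12 \cdot \frac{1}{3} = 8 - 4 = 4$)
$d = -7$ ($d = 0 - 7 = -7$)
$\left(-1 + z 0\right) Y^{2} d = \left(-1 - 0\right) 4^{2} \left(-7\right) = \left(-1 + 0\right) 16 \left(-7\right) = \left(-1\right) 16 \left(-7\right) = \left(-16\right) \left(-7\right) = 112$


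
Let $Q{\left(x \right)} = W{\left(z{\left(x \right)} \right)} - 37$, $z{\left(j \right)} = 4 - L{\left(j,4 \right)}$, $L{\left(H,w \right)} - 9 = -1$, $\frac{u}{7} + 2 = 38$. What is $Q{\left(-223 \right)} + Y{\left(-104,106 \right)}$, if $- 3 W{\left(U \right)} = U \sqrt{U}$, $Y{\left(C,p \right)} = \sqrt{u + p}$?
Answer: $-37 + \sqrt{358} + \frac{8 i}{3} \approx -18.079 + 2.6667 i$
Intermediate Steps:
$u = 252$ ($u = -14 + 7 \cdot 38 = -14 + 266 = 252$)
$Y{\left(C,p \right)} = \sqrt{252 + p}$
$L{\left(H,w \right)} = 8$ ($L{\left(H,w \right)} = 9 - 1 = 8$)
$z{\left(j \right)} = -4$ ($z{\left(j \right)} = 4 - 8 = -4$)
$W{\left(U \right)} = - \frac{U^{\frac{3}{2}}}{3}$ ($W{\left(U \right)} = - \frac{U \sqrt{U}}{3} = - \frac{U^{\frac{3}{2}}}{3}$)
$Q{\left(x \right)} = -37 + \frac{8 i}{3}$ ($Q{\left(x \right)} = - \frac{\left(-4\right)^{\frac{3}{2}}}{3} - 37 = - \frac{\left(-8\right) i}{3} - 37 = \frac{8 i}{3} - 37 = -37 + \frac{8 i}{3}$)
$Q{\left(-223 \right)} + Y{\left(-104,106 \right)} = \left(-37 + \frac{8 i}{3}\right) + \sqrt{252 + 106} = \left(-37 + \frac{8 i}{3}\right) + \sqrt{358} = -37 + \sqrt{358} + \frac{8 i}{3}$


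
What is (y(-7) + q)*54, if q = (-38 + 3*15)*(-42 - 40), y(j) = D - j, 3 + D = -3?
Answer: -30942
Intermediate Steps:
D = -6 (D = -3 - 3 = -6)
y(j) = -6 - j
q = -574 (q = (-38 + 45)*(-82) = 7*(-82) = -574)
(y(-7) + q)*54 = ((-6 - 1*(-7)) - 574)*54 = ((-6 + 7) - 574)*54 = (1 - 574)*54 = -573*54 = -30942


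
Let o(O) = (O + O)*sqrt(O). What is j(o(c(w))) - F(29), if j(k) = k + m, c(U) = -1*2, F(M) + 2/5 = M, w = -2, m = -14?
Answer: -213/5 - 4*I*sqrt(2) ≈ -42.6 - 5.6569*I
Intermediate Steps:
F(M) = -2/5 + M
c(U) = -2
o(O) = 2*O**(3/2) (o(O) = (2*O)*sqrt(O) = 2*O**(3/2))
j(k) = -14 + k (j(k) = k - 14 = -14 + k)
j(o(c(w))) - F(29) = (-14 + 2*(-2)**(3/2)) - (-2/5 + 29) = (-14 + 2*(-2*I*sqrt(2))) - 1*143/5 = (-14 - 4*I*sqrt(2)) - 143/5 = -213/5 - 4*I*sqrt(2)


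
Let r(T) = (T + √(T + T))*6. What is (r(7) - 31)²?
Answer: 625 + 132*√14 ≈ 1118.9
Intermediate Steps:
r(T) = 6*T + 6*√2*√T (r(T) = (T + √(2*T))*6 = (T + √2*√T)*6 = 6*T + 6*√2*√T)
(r(7) - 31)² = ((6*7 + 6*√2*√7) - 31)² = ((42 + 6*√14) - 31)² = (11 + 6*√14)²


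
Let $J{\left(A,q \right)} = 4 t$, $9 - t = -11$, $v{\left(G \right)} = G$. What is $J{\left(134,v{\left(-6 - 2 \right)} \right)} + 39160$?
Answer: $39240$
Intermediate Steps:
$t = 20$ ($t = 9 - -11 = 9 + 11 = 20$)
$J{\left(A,q \right)} = 80$ ($J{\left(A,q \right)} = 4 \cdot 20 = 80$)
$J{\left(134,v{\left(-6 - 2 \right)} \right)} + 39160 = 80 + 39160 = 39240$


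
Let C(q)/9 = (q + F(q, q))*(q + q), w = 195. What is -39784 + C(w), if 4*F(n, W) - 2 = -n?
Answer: 950617/2 ≈ 4.7531e+5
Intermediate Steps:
F(n, W) = ½ - n/4 (F(n, W) = ½ + (-n)/4 = ½ - n/4)
C(q) = 18*q*(½ + 3*q/4) (C(q) = 9*((q + (½ - q/4))*(q + q)) = 9*((½ + 3*q/4)*(2*q)) = 9*(2*q*(½ + 3*q/4)) = 18*q*(½ + 3*q/4))
-39784 + C(w) = -39784 + (9/2)*195*(2 + 3*195) = -39784 + (9/2)*195*(2 + 585) = -39784 + (9/2)*195*587 = -39784 + 1030185/2 = 950617/2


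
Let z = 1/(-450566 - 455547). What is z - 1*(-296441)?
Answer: 268609043832/906113 ≈ 2.9644e+5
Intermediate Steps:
z = -1/906113 (z = 1/(-906113) = -1/906113 ≈ -1.1036e-6)
z - 1*(-296441) = -1/906113 - 1*(-296441) = -1/906113 + 296441 = 268609043832/906113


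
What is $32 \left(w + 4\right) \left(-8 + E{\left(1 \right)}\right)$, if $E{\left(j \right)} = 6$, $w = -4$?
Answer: $0$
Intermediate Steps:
$32 \left(w + 4\right) \left(-8 + E{\left(1 \right)}\right) = 32 \left(-4 + 4\right) \left(-8 + 6\right) = 32 \cdot 0 \left(-2\right) = 32 \cdot 0 = 0$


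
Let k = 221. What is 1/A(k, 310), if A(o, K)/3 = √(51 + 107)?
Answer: √158/474 ≈ 0.026519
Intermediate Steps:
A(o, K) = 3*√158 (A(o, K) = 3*√(51 + 107) = 3*√158)
1/A(k, 310) = 1/(3*√158) = √158/474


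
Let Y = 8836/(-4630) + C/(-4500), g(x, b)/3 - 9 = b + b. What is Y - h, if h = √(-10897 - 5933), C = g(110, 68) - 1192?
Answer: -3625709/2083500 - 3*I*√1870 ≈ -1.7402 - 129.73*I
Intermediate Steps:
g(x, b) = 27 + 6*b (g(x, b) = 27 + 3*(b + b) = 27 + 3*(2*b) = 27 + 6*b)
C = -757 (C = (27 + 6*68) - 1192 = (27 + 408) - 1192 = 435 - 1192 = -757)
Y = -3625709/2083500 (Y = 8836/(-4630) - 757/(-4500) = 8836*(-1/4630) - 757*(-1/4500) = -4418/2315 + 757/4500 = -3625709/2083500 ≈ -1.7402)
h = 3*I*√1870 (h = √(-16830) = 3*I*√1870 ≈ 129.73*I)
Y - h = -3625709/2083500 - 3*I*√1870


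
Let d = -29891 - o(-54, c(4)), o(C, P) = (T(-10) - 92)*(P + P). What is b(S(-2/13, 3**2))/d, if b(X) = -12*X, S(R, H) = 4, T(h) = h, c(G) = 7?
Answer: 48/28463 ≈ 0.0016864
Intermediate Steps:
o(C, P) = -204*P (o(C, P) = (-10 - 92)*(P + P) = -204*P)
d = -28463 (d = -29891 - (-204)*7 = -29891 - 1*(-1428) = -29891 + 1428 = -28463)
b(S(-2/13, 3**2))/d = -12*4/(-28463) = -48*(-1/28463) = 48/28463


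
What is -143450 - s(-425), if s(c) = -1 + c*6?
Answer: -140899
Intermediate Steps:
s(c) = -1 + 6*c
-143450 - s(-425) = -143450 - (-1 + 6*(-425)) = -143450 - (-1 - 2550) = -143450 - 1*(-2551) = -143450 + 2551 = -140899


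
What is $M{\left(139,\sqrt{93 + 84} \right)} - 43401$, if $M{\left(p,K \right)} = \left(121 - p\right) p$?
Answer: $-45903$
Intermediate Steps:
$M{\left(p,K \right)} = p \left(121 - p\right)$
$M{\left(139,\sqrt{93 + 84} \right)} - 43401 = 139 \left(121 - 139\right) - 43401 = 139 \left(-18\right) - 43401 = -2502 - 43401 = -45903$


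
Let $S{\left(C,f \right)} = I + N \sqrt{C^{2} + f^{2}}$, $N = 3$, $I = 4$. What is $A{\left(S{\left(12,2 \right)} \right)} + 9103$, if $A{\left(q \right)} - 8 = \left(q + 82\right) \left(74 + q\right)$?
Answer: $17151 + 984 \sqrt{37} \approx 23136.0$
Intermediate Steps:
$S{\left(C,f \right)} = 4 + 3 \sqrt{C^{2} + f^{2}}$
$A{\left(q \right)} = 8 + \left(74 + q\right) \left(82 + q\right)$ ($A{\left(q \right)} = 8 + \left(q + 82\right) \left(74 + q\right) = 8 + \left(82 + q\right) \left(74 + q\right) = 8 + \left(74 + q\right) \left(82 + q\right)$)
$A{\left(S{\left(12,2 \right)} \right)} + 9103 = \left(6076 + \left(4 + 3 \sqrt{12^{2} + 2^{2}}\right)^{2} + 156 \left(4 + 3 \sqrt{12^{2} + 2^{2}}\right)\right) + 9103 = \left(6076 + \left(4 + 3 \sqrt{144 + 4}\right)^{2} + 156 \left(4 + 3 \sqrt{144 + 4}\right)\right) + 9103 = \left(6076 + \left(4 + 3 \sqrt{148}\right)^{2} + 156 \left(4 + 3 \sqrt{148}\right)\right) + 9103 = \left(6076 + \left(4 + 3 \cdot 2 \sqrt{37}\right)^{2} + 156 \left(4 + 3 \cdot 2 \sqrt{37}\right)\right) + 9103 = \left(6076 + \left(4 + 6 \sqrt{37}\right)^{2} + 156 \left(4 + 6 \sqrt{37}\right)\right) + 9103 = \left(6076 + \left(4 + 6 \sqrt{37}\right)^{2} + \left(624 + 936 \sqrt{37}\right)\right) + 9103 = \left(6700 + \left(4 + 6 \sqrt{37}\right)^{2} + 936 \sqrt{37}\right) + 9103 = 15803 + \left(4 + 6 \sqrt{37}\right)^{2} + 936 \sqrt{37}$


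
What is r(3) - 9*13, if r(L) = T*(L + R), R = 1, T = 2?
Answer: -109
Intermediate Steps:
r(L) = 2 + 2*L (r(L) = 2*(L + 1) = 2*(1 + L) = 2 + 2*L)
r(3) - 9*13 = (2 + 2*3) - 9*13 = (2 + 6) - 117 = 8 - 117 = -109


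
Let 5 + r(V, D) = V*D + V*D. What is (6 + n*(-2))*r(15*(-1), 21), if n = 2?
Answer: -1270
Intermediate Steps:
r(V, D) = -5 + 2*D*V (r(V, D) = -5 + (V*D + V*D) = -5 + (D*V + D*V) = -5 + 2*D*V)
(6 + n*(-2))*r(15*(-1), 21) = (6 + 2*(-2))*(-5 + 2*21*(15*(-1))) = (6 - 4)*(-5 + 2*21*(-15)) = 2*(-5 - 630) = 2*(-635) = -1270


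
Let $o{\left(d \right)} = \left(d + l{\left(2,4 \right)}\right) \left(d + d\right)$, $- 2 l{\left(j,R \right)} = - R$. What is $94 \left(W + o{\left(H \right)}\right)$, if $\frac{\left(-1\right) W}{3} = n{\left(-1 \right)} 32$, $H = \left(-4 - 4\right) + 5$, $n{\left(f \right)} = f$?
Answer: $9588$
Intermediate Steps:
$H = -3$ ($H = -8 + 5 = -3$)
$l{\left(j,R \right)} = \frac{R}{2}$ ($l{\left(j,R \right)} = - \frac{\left(-1\right) R}{2} = \frac{R}{2}$)
$W = 96$ ($W = - 3 \left(\left(-1\right) 32\right) = \left(-3\right) \left(-32\right) = 96$)
$o{\left(d \right)} = 2 d \left(2 + d\right)$ ($o{\left(d \right)} = \left(d + \frac{1}{2} \cdot 4\right) \left(d + d\right) = \left(d + 2\right) 2 d = \left(2 + d\right) 2 d = 2 d \left(2 + d\right)$)
$94 \left(W + o{\left(H \right)}\right) = 94 \left(96 + 2 \left(-3\right) \left(2 - 3\right)\right) = 94 \left(96 + 2 \left(-3\right) \left(-1\right)\right) = 94 \left(96 + 6\right) = 94 \cdot 102 = 9588$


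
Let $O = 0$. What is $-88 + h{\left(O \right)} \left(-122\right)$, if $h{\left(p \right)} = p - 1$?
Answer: $34$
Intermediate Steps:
$h{\left(p \right)} = -1 + p$ ($h{\left(p \right)} = p - 1 = -1 + p$)
$-88 + h{\left(O \right)} \left(-122\right) = -88 + \left(-1 + 0\right) \left(-122\right) = -88 - -122 = -88 + 122 = 34$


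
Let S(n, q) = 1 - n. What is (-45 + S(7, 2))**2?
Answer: 2601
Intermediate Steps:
(-45 + S(7, 2))**2 = (-45 + (1 - 1*7))**2 = (-45 + (1 - 7))**2 = (-45 - 6)**2 = (-51)**2 = 2601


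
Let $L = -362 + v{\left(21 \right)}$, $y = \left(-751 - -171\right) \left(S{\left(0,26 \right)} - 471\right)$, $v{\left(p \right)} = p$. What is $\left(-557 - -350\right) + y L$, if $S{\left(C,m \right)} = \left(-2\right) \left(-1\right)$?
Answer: $-92759027$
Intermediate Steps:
$S{\left(C,m \right)} = 2$
$y = 272020$ ($y = \left(-751 - -171\right) \left(2 - 471\right) = \left(-751 + \left(-109 + 280\right)\right) \left(-469\right) = \left(-751 + 171\right) \left(-469\right) = \left(-580\right) \left(-469\right) = 272020$)
$L = -341$ ($L = -362 + 21 = -341$)
$\left(-557 - -350\right) + y L = \left(-557 - -350\right) + 272020 \left(-341\right) = \left(-557 + 350\right) - 92758820 = -207 - 92758820 = -92759027$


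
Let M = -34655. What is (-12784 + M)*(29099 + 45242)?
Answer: -3526662699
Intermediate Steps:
(-12784 + M)*(29099 + 45242) = (-12784 - 34655)*(29099 + 45242) = -47439*74341 = -3526662699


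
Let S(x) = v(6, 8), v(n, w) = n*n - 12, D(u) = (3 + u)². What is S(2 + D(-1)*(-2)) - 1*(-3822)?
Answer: 3846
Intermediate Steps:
v(n, w) = -12 + n² (v(n, w) = n² - 12 = -12 + n²)
S(x) = 24 (S(x) = -12 + 6² = -12 + 36 = 24)
S(2 + D(-1)*(-2)) - 1*(-3822) = 24 - 1*(-3822) = 24 + 3822 = 3846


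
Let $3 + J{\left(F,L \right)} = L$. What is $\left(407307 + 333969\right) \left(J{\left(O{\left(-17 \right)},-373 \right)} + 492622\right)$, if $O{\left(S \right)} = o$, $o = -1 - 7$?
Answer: $364890145896$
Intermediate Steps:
$o = -8$
$O{\left(S \right)} = -8$
$J{\left(F,L \right)} = -3 + L$
$\left(407307 + 333969\right) \left(J{\left(O{\left(-17 \right)},-373 \right)} + 492622\right) = \left(407307 + 333969\right) \left(\left(-3 - 373\right) + 492622\right) = 741276 \left(-376 + 492622\right) = 741276 \cdot 492246 = 364890145896$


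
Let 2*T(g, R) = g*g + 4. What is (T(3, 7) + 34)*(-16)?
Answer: -648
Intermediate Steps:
T(g, R) = 2 + g**2/2 (T(g, R) = (g*g + 4)/2 = (g**2 + 4)/2 = (4 + g**2)/2 = 2 + g**2/2)
(T(3, 7) + 34)*(-16) = ((2 + (1/2)*3**2) + 34)*(-16) = ((2 + (1/2)*9) + 34)*(-16) = ((2 + 9/2) + 34)*(-16) = (13/2 + 34)*(-16) = (81/2)*(-16) = -648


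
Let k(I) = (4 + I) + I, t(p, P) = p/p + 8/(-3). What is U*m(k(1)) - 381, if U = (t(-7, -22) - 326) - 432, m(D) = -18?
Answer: 13293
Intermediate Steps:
t(p, P) = -5/3 (t(p, P) = 1 + 8*(-⅓) = 1 - 8/3 = -5/3)
k(I) = 4 + 2*I
U = -2279/3 (U = (-5/3 - 326) - 432 = -983/3 - 432 = -2279/3 ≈ -759.67)
U*m(k(1)) - 381 = -2279/3*(-18) - 381 = 13674 - 381 = 13293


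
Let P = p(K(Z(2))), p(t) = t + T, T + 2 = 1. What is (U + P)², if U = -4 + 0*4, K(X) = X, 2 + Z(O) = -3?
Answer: 100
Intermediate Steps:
T = -1 (T = -2 + 1 = -1)
Z(O) = -5 (Z(O) = -2 - 3 = -5)
U = -4 (U = -4 + 0 = -4)
p(t) = -1 + t (p(t) = t - 1 = -1 + t)
P = -6 (P = -1 - 5 = -6)
(U + P)² = (-4 - 6)² = (-10)² = 100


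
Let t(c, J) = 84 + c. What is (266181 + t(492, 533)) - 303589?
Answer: -36832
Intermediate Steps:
(266181 + t(492, 533)) - 303589 = (266181 + (84 + 492)) - 303589 = (266181 + 576) - 303589 = 266757 - 303589 = -36832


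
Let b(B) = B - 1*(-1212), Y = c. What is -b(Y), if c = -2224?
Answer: 1012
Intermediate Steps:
Y = -2224
b(B) = 1212 + B (b(B) = B + 1212 = 1212 + B)
-b(Y) = -(1212 - 2224) = -1*(-1012) = 1012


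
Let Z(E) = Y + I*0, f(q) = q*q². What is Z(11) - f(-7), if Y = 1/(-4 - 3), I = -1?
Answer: 2400/7 ≈ 342.86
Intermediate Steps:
f(q) = q³
Y = -⅐ (Y = 1/(-7) = -⅐ ≈ -0.14286)
Z(E) = -⅐ (Z(E) = -⅐ - 1*0 = -⅐ + 0 = -⅐)
Z(11) - f(-7) = -⅐ - 1*(-7)³ = -⅐ - 1*(-343) = -⅐ + 343 = 2400/7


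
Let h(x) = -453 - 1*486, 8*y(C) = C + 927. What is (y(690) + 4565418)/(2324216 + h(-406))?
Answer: 3320451/1689656 ≈ 1.9652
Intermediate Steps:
y(C) = 927/8 + C/8 (y(C) = (C + 927)/8 = (927 + C)/8 = 927/8 + C/8)
h(x) = -939 (h(x) = -453 - 486 = -939)
(y(690) + 4565418)/(2324216 + h(-406)) = ((927/8 + (⅛)*690) + 4565418)/(2324216 - 939) = ((927/8 + 345/4) + 4565418)/2323277 = (1617/8 + 4565418)*(1/2323277) = (36524961/8)*(1/2323277) = 3320451/1689656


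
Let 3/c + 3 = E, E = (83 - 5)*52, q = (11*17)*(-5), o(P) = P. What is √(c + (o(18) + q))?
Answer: I*√1673707966/1351 ≈ 30.282*I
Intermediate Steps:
q = -935 (q = 187*(-5) = -935)
E = 4056 (E = 78*52 = 4056)
c = 1/1351 (c = 3/(-3 + 4056) = 3/4053 = 3*(1/4053) = 1/1351 ≈ 0.00074019)
√(c + (o(18) + q)) = √(1/1351 + (18 - 935)) = √(1/1351 - 917) = √(-1238866/1351) = I*√1673707966/1351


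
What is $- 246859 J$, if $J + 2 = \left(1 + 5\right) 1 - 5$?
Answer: $246859$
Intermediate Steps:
$J = -1$ ($J = -2 - \left(5 - \left(1 + 5\right) 1\right) = -2 + \left(6 \cdot 1 - 5\right) = -2 + \left(6 - 5\right) = -2 + 1 = -1$)
$- 246859 J = \left(-246859\right) \left(-1\right) = 246859$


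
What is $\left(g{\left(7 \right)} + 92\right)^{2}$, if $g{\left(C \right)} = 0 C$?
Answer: $8464$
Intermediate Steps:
$g{\left(C \right)} = 0$
$\left(g{\left(7 \right)} + 92\right)^{2} = \left(0 + 92\right)^{2} = 92^{2} = 8464$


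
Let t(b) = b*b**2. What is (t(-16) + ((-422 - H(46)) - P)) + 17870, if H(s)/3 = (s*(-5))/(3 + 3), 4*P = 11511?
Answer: 42357/4 ≈ 10589.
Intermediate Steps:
P = 11511/4 (P = (1/4)*11511 = 11511/4 ≈ 2877.8)
H(s) = -5*s/2 (H(s) = 3*((s*(-5))/(3 + 3)) = 3*(-5*s/6) = -5*s/2)
t(b) = b**3
(t(-16) + ((-422 - H(46)) - P)) + 17870 = ((-16)**3 + ((-422 - (-5)*46/2) - 1*11511/4)) + 17870 = (-4096 + ((-422 - 1*(-115)) - 11511/4)) + 17870 = (-4096 + ((-422 + 115) - 11511/4)) + 17870 = (-4096 + (-307 - 11511/4)) + 17870 = (-4096 - 12739/4) + 17870 = -29123/4 + 17870 = 42357/4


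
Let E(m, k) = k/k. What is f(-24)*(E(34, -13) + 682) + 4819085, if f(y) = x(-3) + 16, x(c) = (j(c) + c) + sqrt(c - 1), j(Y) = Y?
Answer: 4825915 + 1366*I ≈ 4.8259e+6 + 1366.0*I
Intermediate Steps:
E(m, k) = 1
x(c) = sqrt(-1 + c) + 2*c (x(c) = (c + c) + sqrt(c - 1) = 2*c + sqrt(-1 + c) = sqrt(-1 + c) + 2*c)
f(y) = 10 + 2*I (f(y) = (sqrt(-1 - 3) + 2*(-3)) + 16 = (sqrt(-4) - 6) + 16 = (2*I - 6) + 16 = (-6 + 2*I) + 16 = 10 + 2*I)
f(-24)*(E(34, -13) + 682) + 4819085 = (10 + 2*I)*(1 + 682) + 4819085 = (10 + 2*I)*683 + 4819085 = (6830 + 1366*I) + 4819085 = 4825915 + 1366*I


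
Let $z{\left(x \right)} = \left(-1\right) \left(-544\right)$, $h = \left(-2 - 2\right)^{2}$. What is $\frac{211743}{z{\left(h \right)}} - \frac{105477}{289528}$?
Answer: $\frac{7656018477}{19687904} \approx 388.87$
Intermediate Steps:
$h = 16$ ($h = \left(-4\right)^{2} = 16$)
$z{\left(x \right)} = 544$
$\frac{211743}{z{\left(h \right)}} - \frac{105477}{289528} = \frac{211743}{544} - \frac{105477}{289528} = \frac{7656018477}{19687904}$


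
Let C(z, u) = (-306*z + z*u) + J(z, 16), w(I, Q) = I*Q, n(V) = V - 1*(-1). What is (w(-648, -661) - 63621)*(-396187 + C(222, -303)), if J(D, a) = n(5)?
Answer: -193797640953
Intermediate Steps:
n(V) = 1 + V (n(V) = V + 1 = 1 + V)
J(D, a) = 6 (J(D, a) = 1 + 5 = 6)
C(z, u) = 6 - 306*z + u*z (C(z, u) = (-306*z + z*u) + 6 = (-306*z + u*z) + 6 = 6 - 306*z + u*z)
(w(-648, -661) - 63621)*(-396187 + C(222, -303)) = (-648*(-661) - 63621)*(-396187 + (6 - 306*222 - 303*222)) = (428328 - 63621)*(-396187 + (6 - 67932 - 67266)) = 364707*(-396187 - 135192) = 364707*(-531379) = -193797640953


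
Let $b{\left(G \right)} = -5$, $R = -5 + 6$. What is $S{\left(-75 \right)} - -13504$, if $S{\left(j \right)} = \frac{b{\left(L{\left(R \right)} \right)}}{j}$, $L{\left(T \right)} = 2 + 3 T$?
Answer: $\frac{202561}{15} \approx 13504.0$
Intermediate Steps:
$R = 1$
$S{\left(j \right)} = - \frac{5}{j}$
$S{\left(-75 \right)} - -13504 = - \frac{5}{-75} - -13504 = \left(-5\right) \left(- \frac{1}{75}\right) + 13504 = \frac{1}{15} + 13504 = \frac{202561}{15}$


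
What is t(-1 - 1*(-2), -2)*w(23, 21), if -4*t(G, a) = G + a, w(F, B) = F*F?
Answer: 529/4 ≈ 132.25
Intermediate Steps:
w(F, B) = F**2
t(G, a) = -G/4 - a/4 (t(G, a) = -(G + a)/4 = -G/4 - a/4)
t(-1 - 1*(-2), -2)*w(23, 21) = (-(-1 - 1*(-2))/4 - 1/4*(-2))*23**2 = (-(-1 + 2)/4 + 1/2)*529 = (-1/4*1 + 1/2)*529 = (-1/4 + 1/2)*529 = (1/4)*529 = 529/4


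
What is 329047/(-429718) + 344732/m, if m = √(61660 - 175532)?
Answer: -329047/429718 - 86183*I*√7117/7117 ≈ -0.76573 - 1021.6*I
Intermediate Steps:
m = 4*I*√7117 (m = √(-113872) = 4*I*√7117 ≈ 337.45*I)
329047/(-429718) + 344732/m = 329047/(-429718) + 344732/((4*I*√7117)) = 329047*(-1/429718) + 344732*(-I*√7117/28468) = -329047/429718 - 86183*I*√7117/7117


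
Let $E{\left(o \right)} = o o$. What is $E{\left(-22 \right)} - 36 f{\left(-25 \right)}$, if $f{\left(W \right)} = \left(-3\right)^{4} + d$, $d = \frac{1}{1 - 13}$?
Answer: $-2429$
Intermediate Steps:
$E{\left(o \right)} = o^{2}$
$d = - \frac{1}{12}$ ($d = \frac{1}{-12} = - \frac{1}{12} \approx -0.083333$)
$f{\left(W \right)} = \frac{971}{12}$ ($f{\left(W \right)} = \left(-3\right)^{4} - \frac{1}{12} = 81 - \frac{1}{12} = \frac{971}{12}$)
$E{\left(-22 \right)} - 36 f{\left(-25 \right)} = \left(-22\right)^{2} - 2913 = 484 - 2913 = -2429$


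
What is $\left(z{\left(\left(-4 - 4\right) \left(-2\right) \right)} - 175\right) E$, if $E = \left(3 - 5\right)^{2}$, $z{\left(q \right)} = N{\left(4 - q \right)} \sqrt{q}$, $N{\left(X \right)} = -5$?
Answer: $-780$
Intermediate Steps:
$z{\left(q \right)} = - 5 \sqrt{q}$
$E = 4$ ($E = \left(-2\right)^{2} = 4$)
$\left(z{\left(\left(-4 - 4\right) \left(-2\right) \right)} - 175\right) E = \left(- 5 \sqrt{\left(-4 - 4\right) \left(-2\right)} - 175\right) 4 = \left(- 5 \sqrt{\left(-8\right) \left(-2\right)} - 175\right) 4 = \left(- 5 \sqrt{16} - 175\right) 4 = \left(\left(-5\right) 4 - 175\right) 4 = \left(-20 - 175\right) 4 = \left(-195\right) 4 = -780$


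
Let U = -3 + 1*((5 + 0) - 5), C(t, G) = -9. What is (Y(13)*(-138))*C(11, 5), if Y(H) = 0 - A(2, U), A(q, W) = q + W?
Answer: 1242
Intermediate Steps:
U = -3 (U = -3 + 1*(5 - 5) = -3 + 1*0 = -3 + 0 = -3)
A(q, W) = W + q
Y(H) = 1 (Y(H) = 0 - (-3 + 2) = 0 - 1*(-1) = 0 + 1 = 1)
(Y(13)*(-138))*C(11, 5) = (1*(-138))*(-9) = -138*(-9) = 1242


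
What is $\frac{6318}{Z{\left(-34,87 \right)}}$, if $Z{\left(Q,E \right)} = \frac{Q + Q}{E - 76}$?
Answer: $- \frac{34749}{34} \approx -1022.0$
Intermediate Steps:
$Z{\left(Q,E \right)} = \frac{2 Q}{-76 + E}$
$\frac{6318}{Z{\left(-34,87 \right)}} = \frac{6318}{2 \left(-34\right) \frac{1}{-76 + 87}} = \frac{6318}{2 \left(-34\right) \frac{1}{11}} = \frac{6318}{- \frac{68}{11}} = 6318 \left(- \frac{11}{68}\right) = - \frac{34749}{34}$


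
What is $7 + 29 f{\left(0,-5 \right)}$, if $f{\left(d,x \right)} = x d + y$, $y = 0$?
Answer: $7$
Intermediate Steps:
$f{\left(d,x \right)} = d x$ ($f{\left(d,x \right)} = x d + 0 = d x + 0 = d x$)
$7 + 29 f{\left(0,-5 \right)} = 7 + 29 \cdot 0 \left(-5\right) = 7 + 29 \cdot 0 = 7 + 0 = 7$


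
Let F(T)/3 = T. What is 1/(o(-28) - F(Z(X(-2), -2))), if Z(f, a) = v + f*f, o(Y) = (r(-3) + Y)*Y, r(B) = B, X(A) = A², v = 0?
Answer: 1/820 ≈ 0.0012195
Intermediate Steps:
o(Y) = Y*(-3 + Y) (o(Y) = (-3 + Y)*Y = Y*(-3 + Y))
Z(f, a) = f² (Z(f, a) = 0 + f*f = 0 + f² = f²)
F(T) = 3*T
1/(o(-28) - F(Z(X(-2), -2))) = 1/(-28*(-3 - 28) - 3*((-2)²)²) = 1/(-28*(-31) - 3*4²) = 1/(868 - 3*16) = 1/(868 - 1*48) = 1/(868 - 48) = 1/820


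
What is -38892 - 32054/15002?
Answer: -291744919/7501 ≈ -38894.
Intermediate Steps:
-38892 - 32054/15002 = -38892 - 1*16027/7501 = -38892 - 16027/7501 = -291744919/7501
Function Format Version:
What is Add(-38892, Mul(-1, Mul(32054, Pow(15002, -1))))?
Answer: Rational(-291744919, 7501) ≈ -38894.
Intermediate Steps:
Add(-38892, Mul(-1, Mul(32054, Pow(15002, -1)))) = Add(-38892, Mul(-1, Mul(32054, Rational(1, 15002)))) = Add(-38892, Mul(-1, Rational(16027, 7501))) = Add(-38892, Rational(-16027, 7501)) = Rational(-291744919, 7501)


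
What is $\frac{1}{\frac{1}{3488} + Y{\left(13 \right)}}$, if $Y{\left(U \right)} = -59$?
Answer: $- \frac{3488}{205791} \approx -0.016949$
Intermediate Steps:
$\frac{1}{\frac{1}{3488} + Y{\left(13 \right)}} = \frac{1}{\frac{1}{3488} - 59} = \frac{1}{- \frac{205791}{3488}} = - \frac{3488}{205791}$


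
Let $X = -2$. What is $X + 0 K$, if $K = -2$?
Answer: $-2$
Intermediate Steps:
$X + 0 K = -2 + 0 \left(-2\right) = -2 + 0 = -2$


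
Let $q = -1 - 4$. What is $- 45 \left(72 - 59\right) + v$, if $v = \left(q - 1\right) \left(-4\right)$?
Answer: $-561$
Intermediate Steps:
$q = -5$
$v = 24$ ($v = \left(-5 - 1\right) \left(-4\right) = \left(-6\right) \left(-4\right) = 24$)
$- 45 \left(72 - 59\right) + v = - 45 \left(72 - 59\right) + 24 = \left(-45\right) 13 + 24 = -585 + 24 = -561$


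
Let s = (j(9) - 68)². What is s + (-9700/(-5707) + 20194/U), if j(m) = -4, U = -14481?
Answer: 428446877870/82643067 ≈ 5184.3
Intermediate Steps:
s = 5184 (s = (-4 - 68)² = (-72)² = 5184)
s + (-9700/(-5707) + 20194/U) = 5184 + (-9700/(-5707) + 20194/(-14481)) = 5184 + (-9700*(-1/5707) + 20194*(-1/14481)) = 5184 + (9700/5707 - 20194/14481) = 5184 + 25218542/82643067 = 428446877870/82643067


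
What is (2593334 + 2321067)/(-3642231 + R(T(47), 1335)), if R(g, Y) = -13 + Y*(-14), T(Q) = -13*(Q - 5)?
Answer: -4914401/3660934 ≈ -1.3424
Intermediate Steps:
T(Q) = 65 - 13*Q (T(Q) = -13*(-5 + Q) = 65 - 13*Q)
R(g, Y) = -13 - 14*Y
(2593334 + 2321067)/(-3642231 + R(T(47), 1335)) = (2593334 + 2321067)/(-3642231 + (-13 - 14*1335)) = 4914401/(-3642231 + (-13 - 18690)) = 4914401/(-3642231 - 18703) = 4914401/(-3660934) = 4914401*(-1/3660934) = -4914401/3660934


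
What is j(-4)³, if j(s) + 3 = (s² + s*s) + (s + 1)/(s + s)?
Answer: 12977875/512 ≈ 25347.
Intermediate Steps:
j(s) = -3 + 2*s² + (1 + s)/(2*s) (j(s) = -3 + ((s² + s*s) + (s + 1)/(s + s)) = -3 + ((s² + s²) + (1 + s)/((2*s))) = -3 + (2*s² + (1 + s)*(1/(2*s))) = -3 + (2*s² + (1 + s)/(2*s)) = -3 + 2*s² + (1 + s)/(2*s))
j(-4)³ = ((½)*(1 - 4*(-5 + 4*(-4)²))/(-4))³ = ((½)*(-¼)*(1 - 4*(-5 + 4*16)))³ = ((½)*(-¼)*(1 - 4*(-5 + 64)))³ = ((½)*(-¼)*(1 - 4*59))³ = ((½)*(-¼)*(1 - 236))³ = ((½)*(-¼)*(-235))³ = (235/8)³ = 12977875/512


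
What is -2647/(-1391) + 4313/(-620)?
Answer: -4358243/862420 ≈ -5.0535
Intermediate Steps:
-2647/(-1391) + 4313/(-620) = -2647*(-1/1391) + 4313*(-1/620) = 2647/1391 - 4313/620 = -4358243/862420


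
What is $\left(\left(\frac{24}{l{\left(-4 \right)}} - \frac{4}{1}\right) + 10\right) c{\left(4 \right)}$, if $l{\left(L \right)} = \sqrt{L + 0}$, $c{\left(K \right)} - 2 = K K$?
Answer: $108 - 216 i \approx 108.0 - 216.0 i$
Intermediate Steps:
$c{\left(K \right)} = 2 + K^{2}$ ($c{\left(K \right)} = 2 + K K = 2 + K^{2}$)
$l{\left(L \right)} = \sqrt{L}$
$\left(\left(\frac{24}{l{\left(-4 \right)}} - \frac{4}{1}\right) + 10\right) c{\left(4 \right)} = \left(\left(\frac{24}{\sqrt{-4}} - \frac{4}{1}\right) + 10\right) \left(2 + 4^{2}\right) = \left(\left(\frac{24}{2 i} - 4\right) + 10\right) \left(2 + 16\right) = \left(\left(24 \left(- \frac{i}{2}\right) - 4\right) + 10\right) 18 = \left(\left(- 12 i - 4\right) + 10\right) 18 = \left(\left(-4 - 12 i\right) + 10\right) 18 = \left(6 - 12 i\right) 18 = 108 - 216 i$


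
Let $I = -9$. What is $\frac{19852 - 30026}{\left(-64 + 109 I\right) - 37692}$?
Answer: $\frac{10174}{38737} \approx 0.26264$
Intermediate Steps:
$\frac{19852 - 30026}{\left(-64 + 109 I\right) - 37692} = \frac{19852 - 30026}{\left(-64 + 109 \left(-9\right)\right) - 37692} = - \frac{10174}{\left(-64 - 981\right) - 37692} = - \frac{10174}{-1045 - 37692} = - \frac{10174}{-38737} = \left(-10174\right) \left(- \frac{1}{38737}\right) = \frac{10174}{38737}$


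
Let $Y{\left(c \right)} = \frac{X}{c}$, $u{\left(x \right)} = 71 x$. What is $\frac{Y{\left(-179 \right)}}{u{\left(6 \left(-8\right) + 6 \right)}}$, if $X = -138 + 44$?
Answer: $- \frac{47}{266889} \approx -0.0001761$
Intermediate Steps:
$X = -94$
$Y{\left(c \right)} = - \frac{94}{c}$
$\frac{Y{\left(-179 \right)}}{u{\left(6 \left(-8\right) + 6 \right)}} = \frac{\left(-94\right) \frac{1}{-179}}{71 \left(6 \left(-8\right) + 6\right)} = \frac{\left(-94\right) \left(- \frac{1}{179}\right)}{71 \left(-48 + 6\right)} = \frac{94}{179 \cdot 71 \left(-42\right)} = \frac{94}{179 \left(-2982\right)} = \frac{94}{179} \left(- \frac{1}{2982}\right) = - \frac{47}{266889}$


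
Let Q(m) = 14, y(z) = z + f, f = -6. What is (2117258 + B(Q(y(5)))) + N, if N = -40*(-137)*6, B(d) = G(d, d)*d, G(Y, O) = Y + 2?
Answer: 2150362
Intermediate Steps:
G(Y, O) = 2 + Y
y(z) = -6 + z (y(z) = z - 6 = -6 + z)
B(d) = d*(2 + d) (B(d) = (2 + d)*d = d*(2 + d))
N = 32880 (N = 5480*6 = 32880)
(2117258 + B(Q(y(5)))) + N = (2117258 + 14*(2 + 14)) + 32880 = (2117258 + 14*16) + 32880 = (2117258 + 224) + 32880 = 2117482 + 32880 = 2150362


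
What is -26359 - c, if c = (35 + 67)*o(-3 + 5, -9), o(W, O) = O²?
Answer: -34621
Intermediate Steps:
c = 8262 (c = (35 + 67)*(-9)² = 102*81 = 8262)
-26359 - c = -26359 - 1*8262 = -26359 - 8262 = -34621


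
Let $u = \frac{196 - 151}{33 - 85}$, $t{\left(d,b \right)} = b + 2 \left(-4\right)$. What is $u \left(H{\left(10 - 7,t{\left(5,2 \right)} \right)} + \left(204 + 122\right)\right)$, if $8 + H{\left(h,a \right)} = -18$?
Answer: $- \frac{3375}{13} \approx -259.62$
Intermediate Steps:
$t{\left(d,b \right)} = -8 + b$ ($t{\left(d,b \right)} = b - 8 = -8 + b$)
$H{\left(h,a \right)} = -26$ ($H{\left(h,a \right)} = -8 - 18 = -26$)
$u = - \frac{45}{52}$ ($u = \frac{45}{-52} = 45 \left(- \frac{1}{52}\right) = - \frac{45}{52} \approx -0.86539$)
$u \left(H{\left(10 - 7,t{\left(5,2 \right)} \right)} + \left(204 + 122\right)\right) = - \frac{45 \left(-26 + \left(204 + 122\right)\right)}{52} = - \frac{45 \left(-26 + 326\right)}{52} = \left(- \frac{45}{52}\right) 300 = - \frac{3375}{13}$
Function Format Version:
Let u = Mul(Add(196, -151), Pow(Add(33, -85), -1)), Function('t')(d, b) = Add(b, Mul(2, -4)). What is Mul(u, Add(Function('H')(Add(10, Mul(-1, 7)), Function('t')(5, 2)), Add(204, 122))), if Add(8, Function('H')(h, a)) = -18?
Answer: Rational(-3375, 13) ≈ -259.62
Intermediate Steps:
Function('t')(d, b) = Add(-8, b) (Function('t')(d, b) = Add(b, -8) = Add(-8, b))
Function('H')(h, a) = -26 (Function('H')(h, a) = Add(-8, -18) = -26)
u = Rational(-45, 52) (u = Mul(45, Pow(-52, -1)) = Mul(45, Rational(-1, 52)) = Rational(-45, 52) ≈ -0.86539)
Mul(u, Add(Function('H')(Add(10, Mul(-1, 7)), Function('t')(5, 2)), Add(204, 122))) = Mul(Rational(-45, 52), Add(-26, Add(204, 122))) = Mul(Rational(-45, 52), Add(-26, 326)) = Mul(Rational(-45, 52), 300) = Rational(-3375, 13)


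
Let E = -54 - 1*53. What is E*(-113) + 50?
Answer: 12141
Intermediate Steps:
E = -107 (E = -54 - 53 = -107)
E*(-113) + 50 = -107*(-113) + 50 = 12091 + 50 = 12141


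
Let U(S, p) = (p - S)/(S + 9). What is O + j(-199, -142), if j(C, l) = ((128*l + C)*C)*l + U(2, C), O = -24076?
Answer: -5711913287/11 ≈ -5.1926e+8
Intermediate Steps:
U(S, p) = (p - S)/(9 + S)
j(C, l) = -2/11 + C/11 + C*l*(C + 128*l) (j(C, l) = ((128*l + C)*C)*l + (C - 1*2)/(9 + 2) = ((C + 128*l)*C)*l + (C - 2)/11 = (C*(C + 128*l))*l + (-2 + C)/11 = C*l*(C + 128*l) + (-2/11 + C/11) = -2/11 + C/11 + C*l*(C + 128*l))
O + j(-199, -142) = -24076 + (-2/11 + (1/11)*(-199) - 142*(-199)² + 128*(-199)*(-142)²) = -24076 + (-2/11 - 199/11 - 142*39601 + 128*(-199)*20164) = -24076 + (-2/11 - 199/11 - 5623342 - 513617408) = -24076 - 5711648451/11 = -5711913287/11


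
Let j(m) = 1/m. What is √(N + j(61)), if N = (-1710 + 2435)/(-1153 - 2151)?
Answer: I*√2061845506/100772 ≈ 0.4506*I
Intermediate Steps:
N = -725/3304 (N = 725/(-3304) = 725*(-1/3304) = -725/3304 ≈ -0.21943)
√(N + j(61)) = √(-725/3304 + 1/61) = √(-40921/201544) = I*√2061845506/100772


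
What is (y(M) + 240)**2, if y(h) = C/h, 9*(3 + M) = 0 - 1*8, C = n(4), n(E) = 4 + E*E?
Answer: 2702736/49 ≈ 55158.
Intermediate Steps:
n(E) = 4 + E**2
C = 20 (C = 4 + 4**2 = 4 + 16 = 20)
M = -35/9 (M = -3 + (0 - 1*8)/9 = -3 + (0 - 8)/9 = -3 + (1/9)*(-8) = -3 - 8/9 = -35/9 ≈ -3.8889)
y(h) = 20/h
(y(M) + 240)**2 = (20/(-35/9) + 240)**2 = (20*(-9/35) + 240)**2 = (-36/7 + 240)**2 = (1644/7)**2 = 2702736/49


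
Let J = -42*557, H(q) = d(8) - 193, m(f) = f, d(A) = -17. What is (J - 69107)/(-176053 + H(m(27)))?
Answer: 92501/176263 ≈ 0.52479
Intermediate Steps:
H(q) = -210 (H(q) = -17 - 193 = -210)
J = -23394
(J - 69107)/(-176053 + H(m(27))) = (-23394 - 69107)/(-176053 - 210) = -92501/(-176263) = -92501*(-1/176263) = 92501/176263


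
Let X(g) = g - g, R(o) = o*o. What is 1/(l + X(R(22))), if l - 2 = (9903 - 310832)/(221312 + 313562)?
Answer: 534874/768819 ≈ 0.69571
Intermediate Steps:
R(o) = o²
X(g) = 0
l = 768819/534874 (l = 2 + (9903 - 310832)/(221312 + 313562) = 2 - 300929/534874 = 768819/534874 ≈ 1.4374)
1/(l + X(R(22))) = 1/(768819/534874 + 0) = 1/(768819/534874) = 534874/768819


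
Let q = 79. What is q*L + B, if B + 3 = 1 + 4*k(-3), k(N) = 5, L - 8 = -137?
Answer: -10173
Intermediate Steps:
L = -129 (L = 8 - 137 = -129)
B = 18 (B = -3 + (1 + 4*5) = -3 + (1 + 20) = -3 + 21 = 18)
q*L + B = 79*(-129) + 18 = -10191 + 18 = -10173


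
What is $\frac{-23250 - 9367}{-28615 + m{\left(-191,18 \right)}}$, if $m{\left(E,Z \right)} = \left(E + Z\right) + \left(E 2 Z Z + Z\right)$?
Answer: $\frac{32617}{152538} \approx 0.21383$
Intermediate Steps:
$m{\left(E,Z \right)} = E + 2 Z + 2 E Z^{2}$ ($m{\left(E,Z \right)} = \left(E + Z\right) + \left(2 E Z Z + Z\right) = \left(E + Z\right) + \left(2 E Z^{2} + Z\right) = \left(E + Z\right) + \left(Z + 2 E Z^{2}\right) = E + 2 Z + 2 E Z^{2}$)
$\frac{-23250 - 9367}{-28615 + m{\left(-191,18 \right)}} = \frac{-23250 - 9367}{-28615 + \left(-191 + 2 \cdot 18 + 2 \left(-191\right) 18^{2}\right)} = - \frac{32617}{-28615 + \left(-191 + 36 + 2 \left(-191\right) 324\right)} = - \frac{32617}{-28615 - 123923} = - \frac{32617}{-152538} = \left(-32617\right) \left(- \frac{1}{152538}\right) = \frac{32617}{152538}$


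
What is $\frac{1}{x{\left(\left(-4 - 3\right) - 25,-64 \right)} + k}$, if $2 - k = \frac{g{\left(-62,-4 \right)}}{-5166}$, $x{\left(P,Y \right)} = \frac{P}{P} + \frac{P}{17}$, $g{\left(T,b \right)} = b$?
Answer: $\frac{43911}{49043} \approx 0.89536$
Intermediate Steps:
$x{\left(P,Y \right)} = 1 + \frac{P}{17}$ ($x{\left(P,Y \right)} = 1 + P \frac{1}{17} = 1 + \frac{P}{17}$)
$k = \frac{5164}{2583}$ ($k = 2 - - \frac{4}{-5166} = 2 - \left(-4\right) \left(- \frac{1}{5166}\right) = 2 - \frac{2}{2583} = \frac{5164}{2583} \approx 1.9992$)
$\frac{1}{x{\left(\left(-4 - 3\right) - 25,-64 \right)} + k} = \frac{1}{\left(1 + \frac{\left(-4 - 3\right) - 25}{17}\right) + \frac{5164}{2583}} = \frac{1}{\left(1 + \frac{-7 - 25}{17}\right) + \frac{5164}{2583}} = \frac{1}{\left(1 + \frac{1}{17} \left(-32\right)\right) + \frac{5164}{2583}} = \frac{1}{\left(1 - \frac{32}{17}\right) + \frac{5164}{2583}} = \frac{1}{- \frac{15}{17} + \frac{5164}{2583}} = \frac{1}{\frac{49043}{43911}} = \frac{43911}{49043}$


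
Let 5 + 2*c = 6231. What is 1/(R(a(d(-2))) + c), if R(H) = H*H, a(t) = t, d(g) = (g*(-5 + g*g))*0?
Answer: 1/3113 ≈ 0.00032123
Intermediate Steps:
c = 3113 (c = -5/2 + (½)*6231 = -5/2 + 6231/2 = 3113)
d(g) = 0 (d(g) = (g*(-5 + g²))*0 = 0)
R(H) = H²
1/(R(a(d(-2))) + c) = 1/(0² + 3113) = 1/(0 + 3113) = 1/3113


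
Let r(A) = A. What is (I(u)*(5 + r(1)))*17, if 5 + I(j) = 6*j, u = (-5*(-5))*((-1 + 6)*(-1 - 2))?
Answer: -230010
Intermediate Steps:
u = -375 (u = 25*(5*(-3)) = 25*(-15) = -375)
I(j) = -5 + 6*j
(I(u)*(5 + r(1)))*17 = ((-5 + 6*(-375))*(5 + 1))*17 = ((-5 - 2250)*6)*17 = -2255*6*17 = -13530*17 = -230010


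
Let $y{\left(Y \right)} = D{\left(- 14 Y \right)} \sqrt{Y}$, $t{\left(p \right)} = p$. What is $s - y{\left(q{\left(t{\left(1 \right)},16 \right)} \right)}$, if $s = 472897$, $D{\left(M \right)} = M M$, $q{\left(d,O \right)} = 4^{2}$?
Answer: $272193$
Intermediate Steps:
$q{\left(d,O \right)} = 16$
$D{\left(M \right)} = M^{2}$
$y{\left(Y \right)} = 196 Y^{\frac{5}{2}}$ ($y{\left(Y \right)} = \left(- 14 Y\right)^{2} \sqrt{Y} = 196 Y^{2} \sqrt{Y} = 196 Y^{\frac{5}{2}}$)
$s - y{\left(q{\left(t{\left(1 \right)},16 \right)} \right)} = 472897 - 196 \cdot 16^{\frac{5}{2}} = 472897 - 196 \cdot 1024 = 472897 - 200704 = 272193$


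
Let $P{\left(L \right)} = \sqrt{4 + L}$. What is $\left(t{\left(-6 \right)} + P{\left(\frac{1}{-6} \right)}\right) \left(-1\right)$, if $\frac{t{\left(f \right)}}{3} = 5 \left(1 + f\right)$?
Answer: $75 - \frac{\sqrt{138}}{6} \approx 73.042$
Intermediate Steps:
$t{\left(f \right)} = 15 + 15 f$ ($t{\left(f \right)} = 3 \cdot 5 \left(1 + f\right) = 3 \left(5 + 5 f\right) = 15 + 15 f$)
$\left(t{\left(-6 \right)} + P{\left(\frac{1}{-6} \right)}\right) \left(-1\right) = \left(\left(15 + 15 \left(-6\right)\right) + \sqrt{4 + \frac{1}{-6}}\right) \left(-1\right) = \left(\left(15 - 90\right) + \sqrt{4 - \frac{1}{6}}\right) \left(-1\right) = \left(-75 + \sqrt{\frac{23}{6}}\right) \left(-1\right) = \left(-75 + \frac{\sqrt{138}}{6}\right) \left(-1\right) = 75 - \frac{\sqrt{138}}{6}$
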